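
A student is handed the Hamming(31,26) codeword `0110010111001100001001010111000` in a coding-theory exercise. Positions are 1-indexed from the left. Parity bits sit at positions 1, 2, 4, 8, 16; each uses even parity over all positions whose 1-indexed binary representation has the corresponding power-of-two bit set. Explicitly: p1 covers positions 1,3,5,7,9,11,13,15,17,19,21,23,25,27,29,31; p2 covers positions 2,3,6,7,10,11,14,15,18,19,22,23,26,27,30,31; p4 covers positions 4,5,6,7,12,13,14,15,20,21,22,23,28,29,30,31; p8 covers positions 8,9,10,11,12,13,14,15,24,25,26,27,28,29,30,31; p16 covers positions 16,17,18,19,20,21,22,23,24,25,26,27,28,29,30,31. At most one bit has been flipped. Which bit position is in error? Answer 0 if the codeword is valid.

15

s1: b1⊕b3⊕b5⊕b7⊕b9⊕b11⊕b13⊕b15⊕b17⊕b19⊕b21⊕b23⊕b25⊕b27⊕b29⊕b31 = 0⊕1⊕0⊕0⊕1⊕0⊕1⊕0⊕0⊕1⊕0⊕0⊕0⊕1⊕0⊕0 = 1
s2: b2⊕b3⊕b6⊕b7⊕b10⊕b11⊕b14⊕b15⊕b18⊕b19⊕b22⊕b23⊕b26⊕b27⊕b30⊕b31 = 1⊕1⊕1⊕0⊕1⊕0⊕1⊕0⊕0⊕1⊕1⊕0⊕1⊕1⊕0⊕0 = 1
s4: b4⊕b5⊕b6⊕b7⊕b12⊕b13⊕b14⊕b15⊕b20⊕b21⊕b22⊕b23⊕b28⊕b29⊕b30⊕b31 = 0⊕0⊕1⊕0⊕0⊕1⊕1⊕0⊕0⊕0⊕1⊕0⊕1⊕0⊕0⊕0 = 1
s8: b8⊕b9⊕b10⊕b11⊕b12⊕b13⊕b14⊕b15⊕b24⊕b25⊕b26⊕b27⊕b28⊕b29⊕b30⊕b31 = 1⊕1⊕1⊕0⊕0⊕1⊕1⊕0⊕1⊕0⊕1⊕1⊕1⊕0⊕0⊕0 = 1
s16: b16⊕b17⊕b18⊕b19⊕b20⊕b21⊕b22⊕b23⊕b24⊕b25⊕b26⊕b27⊕b28⊕b29⊕b30⊕b31 = 0⊕0⊕0⊕1⊕0⊕0⊕1⊕0⊕1⊕0⊕1⊕1⊕1⊕0⊕0⊕0 = 0
Syndrome (s16...s1) = 01111 → position 15.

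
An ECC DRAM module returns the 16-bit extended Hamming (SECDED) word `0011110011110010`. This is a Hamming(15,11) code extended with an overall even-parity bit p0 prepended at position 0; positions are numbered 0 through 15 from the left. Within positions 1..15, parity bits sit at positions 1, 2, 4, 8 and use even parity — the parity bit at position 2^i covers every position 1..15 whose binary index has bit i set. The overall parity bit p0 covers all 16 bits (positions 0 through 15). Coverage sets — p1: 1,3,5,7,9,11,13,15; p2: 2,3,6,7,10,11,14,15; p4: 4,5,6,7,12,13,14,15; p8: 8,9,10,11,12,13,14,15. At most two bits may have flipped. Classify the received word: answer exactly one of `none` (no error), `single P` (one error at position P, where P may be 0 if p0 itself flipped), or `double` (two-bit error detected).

single 14

s1: b1⊕b3⊕b5⊕b7⊕b9⊕b11⊕b13⊕b15 = 0⊕1⊕1⊕0⊕1⊕1⊕0⊕0 = 0
s2: b2⊕b3⊕b6⊕b7⊕b10⊕b11⊕b14⊕b15 = 1⊕1⊕0⊕0⊕1⊕1⊕1⊕0 = 1
s4: b4⊕b5⊕b6⊕b7⊕b12⊕b13⊕b14⊕b15 = 1⊕1⊕0⊕0⊕0⊕0⊕1⊕0 = 1
s8: b8⊕b9⊕b10⊕b11⊕b12⊕b13⊕b14⊕b15 = 1⊕1⊕1⊕1⊕0⊕0⊕1⊕0 = 1
Syndrome (s8...s1) = 1110 → position 14.
Overall parity (XOR of all 16 bits, including p0): 0⊕0⊕1⊕1⊕1⊕1⊕0⊕0⊕1⊕1⊕1⊕1⊕0⊕0⊕1⊕0 = 1
Overall=1, syndrome position=14 → single-bit error at position 14.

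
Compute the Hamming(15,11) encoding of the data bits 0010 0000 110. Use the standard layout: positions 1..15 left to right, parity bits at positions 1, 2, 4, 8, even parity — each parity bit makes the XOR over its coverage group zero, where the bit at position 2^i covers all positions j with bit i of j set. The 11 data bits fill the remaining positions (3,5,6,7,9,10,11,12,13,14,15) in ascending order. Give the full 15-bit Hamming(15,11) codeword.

100101000000110

Place data bits at non-power-of-two positions: b3=0, b5=0, b6=1, b7=0, b9=0, b10=0, b11=0, b12=0, b13=1, b14=1, b15=0.
p1 = XOR of data positions {3,5,7,9,11,13,15} = 0⊕0⊕0⊕0⊕0⊕1⊕0 = 1
p2 = XOR of data positions {3,6,7,10,11,14,15} = 0⊕1⊕0⊕0⊕0⊕1⊕0 = 0
p4 = XOR of data positions {5,6,7,12,13,14,15} = 0⊕1⊕0⊕0⊕1⊕1⊕0 = 1
p8 = XOR of data positions {9,10,11,12,13,14,15} = 0⊕0⊕0⊕0⊕1⊕1⊕0 = 0
Codeword b1..b15 = 100101000000110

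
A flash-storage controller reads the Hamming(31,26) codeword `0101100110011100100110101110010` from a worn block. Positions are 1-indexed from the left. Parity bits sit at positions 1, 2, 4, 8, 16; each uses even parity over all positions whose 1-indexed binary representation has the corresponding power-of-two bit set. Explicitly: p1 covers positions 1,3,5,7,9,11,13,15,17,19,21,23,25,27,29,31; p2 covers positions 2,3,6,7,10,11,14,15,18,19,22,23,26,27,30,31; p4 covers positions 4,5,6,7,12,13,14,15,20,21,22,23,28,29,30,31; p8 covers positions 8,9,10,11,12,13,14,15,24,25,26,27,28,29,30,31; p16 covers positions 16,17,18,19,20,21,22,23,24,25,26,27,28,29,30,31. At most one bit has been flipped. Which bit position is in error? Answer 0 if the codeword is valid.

12

s1: b1⊕b3⊕b5⊕b7⊕b9⊕b11⊕b13⊕b15⊕b17⊕b19⊕b21⊕b23⊕b25⊕b27⊕b29⊕b31 = 0⊕0⊕1⊕0⊕1⊕0⊕1⊕0⊕1⊕0⊕1⊕1⊕1⊕1⊕0⊕0 = 0
s2: b2⊕b3⊕b6⊕b7⊕b10⊕b11⊕b14⊕b15⊕b18⊕b19⊕b22⊕b23⊕b26⊕b27⊕b30⊕b31 = 1⊕0⊕0⊕0⊕0⊕0⊕1⊕0⊕0⊕0⊕0⊕1⊕1⊕1⊕1⊕0 = 0
s4: b4⊕b5⊕b6⊕b7⊕b12⊕b13⊕b14⊕b15⊕b20⊕b21⊕b22⊕b23⊕b28⊕b29⊕b30⊕b31 = 1⊕1⊕0⊕0⊕1⊕1⊕1⊕0⊕1⊕1⊕0⊕1⊕0⊕0⊕1⊕0 = 1
s8: b8⊕b9⊕b10⊕b11⊕b12⊕b13⊕b14⊕b15⊕b24⊕b25⊕b26⊕b27⊕b28⊕b29⊕b30⊕b31 = 1⊕1⊕0⊕0⊕1⊕1⊕1⊕0⊕0⊕1⊕1⊕1⊕0⊕0⊕1⊕0 = 1
s16: b16⊕b17⊕b18⊕b19⊕b20⊕b21⊕b22⊕b23⊕b24⊕b25⊕b26⊕b27⊕b28⊕b29⊕b30⊕b31 = 0⊕1⊕0⊕0⊕1⊕1⊕0⊕1⊕0⊕1⊕1⊕1⊕0⊕0⊕1⊕0 = 0
Syndrome (s16...s1) = 01100 → position 12.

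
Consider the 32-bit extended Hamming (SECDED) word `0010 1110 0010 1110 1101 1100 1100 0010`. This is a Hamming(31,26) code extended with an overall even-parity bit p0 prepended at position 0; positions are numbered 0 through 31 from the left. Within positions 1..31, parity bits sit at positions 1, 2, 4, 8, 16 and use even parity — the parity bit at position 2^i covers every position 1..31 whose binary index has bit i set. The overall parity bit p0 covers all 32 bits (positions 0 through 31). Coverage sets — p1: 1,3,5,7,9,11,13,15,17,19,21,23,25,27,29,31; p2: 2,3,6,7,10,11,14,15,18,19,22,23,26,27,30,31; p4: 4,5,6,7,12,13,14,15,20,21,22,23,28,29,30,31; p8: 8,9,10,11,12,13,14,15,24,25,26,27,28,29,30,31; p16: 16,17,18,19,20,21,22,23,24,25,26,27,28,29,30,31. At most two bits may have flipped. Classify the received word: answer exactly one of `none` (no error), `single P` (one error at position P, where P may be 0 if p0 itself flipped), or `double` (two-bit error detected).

double

s1: b1⊕b3⊕b5⊕b7⊕b9⊕b11⊕b13⊕b15⊕b17⊕b19⊕b21⊕b23⊕b25⊕b27⊕b29⊕b31 = 0⊕0⊕1⊕0⊕0⊕0⊕1⊕0⊕1⊕1⊕1⊕0⊕1⊕0⊕0⊕0 = 0
s2: b2⊕b3⊕b6⊕b7⊕b10⊕b11⊕b14⊕b15⊕b18⊕b19⊕b22⊕b23⊕b26⊕b27⊕b30⊕b31 = 1⊕0⊕1⊕0⊕1⊕0⊕1⊕0⊕0⊕1⊕0⊕0⊕0⊕0⊕1⊕0 = 0
s4: b4⊕b5⊕b6⊕b7⊕b12⊕b13⊕b14⊕b15⊕b20⊕b21⊕b22⊕b23⊕b28⊕b29⊕b30⊕b31 = 1⊕1⊕1⊕0⊕1⊕1⊕1⊕0⊕1⊕1⊕0⊕0⊕0⊕0⊕1⊕0 = 1
s8: b8⊕b9⊕b10⊕b11⊕b12⊕b13⊕b14⊕b15⊕b24⊕b25⊕b26⊕b27⊕b28⊕b29⊕b30⊕b31 = 0⊕0⊕1⊕0⊕1⊕1⊕1⊕0⊕1⊕1⊕0⊕0⊕0⊕0⊕1⊕0 = 1
s16: b16⊕b17⊕b18⊕b19⊕b20⊕b21⊕b22⊕b23⊕b24⊕b25⊕b26⊕b27⊕b28⊕b29⊕b30⊕b31 = 1⊕1⊕0⊕1⊕1⊕1⊕0⊕0⊕1⊕1⊕0⊕0⊕0⊕0⊕1⊕0 = 0
Syndrome (s16...s1) = 01100 → position 12.
Overall parity (XOR of all 32 bits, including p0): 0⊕0⊕1⊕0⊕1⊕1⊕1⊕0⊕0⊕0⊕1⊕0⊕1⊕1⊕1⊕0⊕1⊕1⊕0⊕1⊕1⊕1⊕0⊕0⊕1⊕1⊕0⊕0⊕0⊕0⊕1⊕0 = 0
Overall=0, syndrome position=12 → double-bit error detected (uncorrectable).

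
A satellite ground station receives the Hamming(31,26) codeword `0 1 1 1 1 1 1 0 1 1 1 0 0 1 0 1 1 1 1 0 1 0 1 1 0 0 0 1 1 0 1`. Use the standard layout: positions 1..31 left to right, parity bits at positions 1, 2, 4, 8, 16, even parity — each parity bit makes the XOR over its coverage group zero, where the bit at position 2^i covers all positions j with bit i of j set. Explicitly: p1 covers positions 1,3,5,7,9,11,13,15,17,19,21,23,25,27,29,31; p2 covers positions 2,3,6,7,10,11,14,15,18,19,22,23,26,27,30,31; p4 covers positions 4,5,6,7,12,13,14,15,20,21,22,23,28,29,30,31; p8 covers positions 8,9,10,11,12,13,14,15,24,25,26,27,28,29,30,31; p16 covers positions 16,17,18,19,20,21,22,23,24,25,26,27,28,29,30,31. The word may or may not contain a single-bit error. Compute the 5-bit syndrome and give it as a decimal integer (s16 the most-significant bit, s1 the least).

s1: b1⊕b3⊕b5⊕b7⊕b9⊕b11⊕b13⊕b15⊕b17⊕b19⊕b21⊕b23⊕b25⊕b27⊕b29⊕b31 = 0⊕1⊕1⊕1⊕1⊕1⊕0⊕0⊕1⊕1⊕1⊕1⊕0⊕0⊕1⊕1 = 1
s2: b2⊕b3⊕b6⊕b7⊕b10⊕b11⊕b14⊕b15⊕b18⊕b19⊕b22⊕b23⊕b26⊕b27⊕b30⊕b31 = 1⊕1⊕1⊕1⊕1⊕1⊕1⊕0⊕1⊕1⊕0⊕1⊕0⊕0⊕0⊕1 = 1
s4: b4⊕b5⊕b6⊕b7⊕b12⊕b13⊕b14⊕b15⊕b20⊕b21⊕b22⊕b23⊕b28⊕b29⊕b30⊕b31 = 1⊕1⊕1⊕1⊕0⊕0⊕1⊕0⊕0⊕1⊕0⊕1⊕1⊕1⊕0⊕1 = 0
s8: b8⊕b9⊕b10⊕b11⊕b12⊕b13⊕b14⊕b15⊕b24⊕b25⊕b26⊕b27⊕b28⊕b29⊕b30⊕b31 = 0⊕1⊕1⊕1⊕0⊕0⊕1⊕0⊕1⊕0⊕0⊕0⊕1⊕1⊕0⊕1 = 0
s16: b16⊕b17⊕b18⊕b19⊕b20⊕b21⊕b22⊕b23⊕b24⊕b25⊕b26⊕b27⊕b28⊕b29⊕b30⊕b31 = 1⊕1⊕1⊕1⊕0⊕1⊕0⊕1⊕1⊕0⊕0⊕0⊕1⊕1⊕0⊕1 = 0
Syndrome (s16...s1) = 00011 → position 3.

3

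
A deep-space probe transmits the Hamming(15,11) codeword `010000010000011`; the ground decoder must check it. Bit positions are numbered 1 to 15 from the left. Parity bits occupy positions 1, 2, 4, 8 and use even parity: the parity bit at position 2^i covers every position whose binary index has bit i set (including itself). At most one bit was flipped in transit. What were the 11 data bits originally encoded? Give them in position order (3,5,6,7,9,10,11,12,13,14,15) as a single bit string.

00000010011

s1: b1⊕b3⊕b5⊕b7⊕b9⊕b11⊕b13⊕b15 = 0⊕0⊕0⊕0⊕0⊕0⊕0⊕1 = 1
s2: b2⊕b3⊕b6⊕b7⊕b10⊕b11⊕b14⊕b15 = 1⊕0⊕0⊕0⊕0⊕0⊕1⊕1 = 1
s4: b4⊕b5⊕b6⊕b7⊕b12⊕b13⊕b14⊕b15 = 0⊕0⊕0⊕0⊕0⊕0⊕1⊕1 = 0
s8: b8⊕b9⊕b10⊕b11⊕b12⊕b13⊕b14⊕b15 = 1⊕0⊕0⊕0⊕0⊕0⊕1⊕1 = 1
Syndrome (s8...s1) = 1011 → position 11.
Flip bit 11: corrected codeword = 010000010010011
Data bits at positions 3,5,6,7,9,10,11,12,13,14,15: 00000010011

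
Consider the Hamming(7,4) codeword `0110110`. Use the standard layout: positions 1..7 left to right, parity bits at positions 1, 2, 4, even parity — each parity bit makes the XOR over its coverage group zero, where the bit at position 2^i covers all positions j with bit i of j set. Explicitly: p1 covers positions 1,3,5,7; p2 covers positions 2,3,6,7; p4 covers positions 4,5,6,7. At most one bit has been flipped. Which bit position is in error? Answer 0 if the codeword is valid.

2

s1: b1⊕b3⊕b5⊕b7 = 0⊕1⊕1⊕0 = 0
s2: b2⊕b3⊕b6⊕b7 = 1⊕1⊕1⊕0 = 1
s4: b4⊕b5⊕b6⊕b7 = 0⊕1⊕1⊕0 = 0
Syndrome (s4...s1) = 010 → position 2.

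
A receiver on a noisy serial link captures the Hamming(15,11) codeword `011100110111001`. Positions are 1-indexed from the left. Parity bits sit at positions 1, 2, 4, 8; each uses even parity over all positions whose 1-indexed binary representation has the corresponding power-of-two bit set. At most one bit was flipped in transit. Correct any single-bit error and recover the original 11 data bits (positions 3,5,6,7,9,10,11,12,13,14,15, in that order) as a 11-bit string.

10010111001

s1: b1⊕b3⊕b5⊕b7⊕b9⊕b11⊕b13⊕b15 = 0⊕1⊕0⊕1⊕0⊕1⊕0⊕1 = 0
s2: b2⊕b3⊕b6⊕b7⊕b10⊕b11⊕b14⊕b15 = 1⊕1⊕0⊕1⊕1⊕1⊕0⊕1 = 0
s4: b4⊕b5⊕b6⊕b7⊕b12⊕b13⊕b14⊕b15 = 1⊕0⊕0⊕1⊕1⊕0⊕0⊕1 = 0
s8: b8⊕b9⊕b10⊕b11⊕b12⊕b13⊕b14⊕b15 = 1⊕0⊕1⊕1⊕1⊕0⊕0⊕1 = 1
Syndrome (s8...s1) = 1000 → position 8.
Flip bit 8: corrected codeword = 011100100111001
Data bits at positions 3,5,6,7,9,10,11,12,13,14,15: 10010111001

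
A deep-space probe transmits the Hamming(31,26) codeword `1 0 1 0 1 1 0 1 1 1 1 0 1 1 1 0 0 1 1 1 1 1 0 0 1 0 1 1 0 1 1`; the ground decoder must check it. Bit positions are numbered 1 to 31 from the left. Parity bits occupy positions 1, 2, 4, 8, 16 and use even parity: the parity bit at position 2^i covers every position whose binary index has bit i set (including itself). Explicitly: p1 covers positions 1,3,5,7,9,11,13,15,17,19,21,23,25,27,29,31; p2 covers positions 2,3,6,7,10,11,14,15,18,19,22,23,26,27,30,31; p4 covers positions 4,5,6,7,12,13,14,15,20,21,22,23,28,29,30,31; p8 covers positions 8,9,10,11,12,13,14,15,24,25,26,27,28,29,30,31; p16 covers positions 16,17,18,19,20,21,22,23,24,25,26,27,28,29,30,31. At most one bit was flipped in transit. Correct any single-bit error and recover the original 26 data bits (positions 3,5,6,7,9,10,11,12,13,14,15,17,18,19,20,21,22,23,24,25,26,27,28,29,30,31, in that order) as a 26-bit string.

s1: b1⊕b3⊕b5⊕b7⊕b9⊕b11⊕b13⊕b15⊕b17⊕b19⊕b21⊕b23⊕b25⊕b27⊕b29⊕b31 = 1⊕1⊕1⊕0⊕1⊕1⊕1⊕1⊕0⊕1⊕1⊕0⊕1⊕1⊕0⊕1 = 0
s2: b2⊕b3⊕b6⊕b7⊕b10⊕b11⊕b14⊕b15⊕b18⊕b19⊕b22⊕b23⊕b26⊕b27⊕b30⊕b31 = 0⊕1⊕1⊕0⊕1⊕1⊕1⊕1⊕1⊕1⊕1⊕0⊕0⊕1⊕1⊕1 = 0
s4: b4⊕b5⊕b6⊕b7⊕b12⊕b13⊕b14⊕b15⊕b20⊕b21⊕b22⊕b23⊕b28⊕b29⊕b30⊕b31 = 0⊕1⊕1⊕0⊕0⊕1⊕1⊕1⊕1⊕1⊕1⊕0⊕1⊕0⊕1⊕1 = 1
s8: b8⊕b9⊕b10⊕b11⊕b12⊕b13⊕b14⊕b15⊕b24⊕b25⊕b26⊕b27⊕b28⊕b29⊕b30⊕b31 = 1⊕1⊕1⊕1⊕0⊕1⊕1⊕1⊕0⊕1⊕0⊕1⊕1⊕0⊕1⊕1 = 0
s16: b16⊕b17⊕b18⊕b19⊕b20⊕b21⊕b22⊕b23⊕b24⊕b25⊕b26⊕b27⊕b28⊕b29⊕b30⊕b31 = 0⊕0⊕1⊕1⊕1⊕1⊕1⊕0⊕0⊕1⊕0⊕1⊕1⊕0⊕1⊕1 = 0
Syndrome (s16...s1) = 00100 → position 4.
Flip bit 4: corrected codeword = 1011110111101110011111001011011
Data bits at positions 3,5,6,7,9,10,11,12,13,14,15,17,18,19,20,21,22,23,24,25,26,27,28,29,30,31: 11101110111011111001011011

11101110111011111001011011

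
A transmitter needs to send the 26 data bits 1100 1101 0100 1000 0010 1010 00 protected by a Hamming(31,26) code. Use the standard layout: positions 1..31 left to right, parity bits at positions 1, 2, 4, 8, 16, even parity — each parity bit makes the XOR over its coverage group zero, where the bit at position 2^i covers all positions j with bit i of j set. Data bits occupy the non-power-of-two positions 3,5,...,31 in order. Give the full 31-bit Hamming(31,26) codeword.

1110100111010100010000010101000

Place data bits at non-power-of-two positions: b3=1, b5=1, b6=0, b7=0, b9=1, b10=1, b11=0, b12=1, b13=0, b14=1, b15=0, b17=0, b18=1, b19=0, b20=0, b21=0, b22=0, b23=0, b24=1, b25=0, b26=1, b27=0, b28=1, b29=0, b30=0, b31=0.
p1 = XOR of data positions {3,5,7,9,11,13,15,17,19,21,23,25,27,29,31} = 1⊕1⊕0⊕1⊕0⊕0⊕0⊕0⊕0⊕0⊕0⊕0⊕0⊕0⊕0 = 1
p2 = XOR of data positions {3,6,7,10,11,14,15,18,19,22,23,26,27,30,31} = 1⊕0⊕0⊕1⊕0⊕1⊕0⊕1⊕0⊕0⊕0⊕1⊕0⊕0⊕0 = 1
p4 = XOR of data positions {5,6,7,12,13,14,15,20,21,22,23,28,29,30,31} = 1⊕0⊕0⊕1⊕0⊕1⊕0⊕0⊕0⊕0⊕0⊕1⊕0⊕0⊕0 = 0
p8 = XOR of data positions {9,10,11,12,13,14,15,24,25,26,27,28,29,30,31} = 1⊕1⊕0⊕1⊕0⊕1⊕0⊕1⊕0⊕1⊕0⊕1⊕0⊕0⊕0 = 1
p16 = XOR of data positions {17,18,19,20,21,22,23,24,25,26,27,28,29,30,31} = 0⊕1⊕0⊕0⊕0⊕0⊕0⊕1⊕0⊕1⊕0⊕1⊕0⊕0⊕0 = 0
Codeword b1..b31 = 1110100111010100010000010101000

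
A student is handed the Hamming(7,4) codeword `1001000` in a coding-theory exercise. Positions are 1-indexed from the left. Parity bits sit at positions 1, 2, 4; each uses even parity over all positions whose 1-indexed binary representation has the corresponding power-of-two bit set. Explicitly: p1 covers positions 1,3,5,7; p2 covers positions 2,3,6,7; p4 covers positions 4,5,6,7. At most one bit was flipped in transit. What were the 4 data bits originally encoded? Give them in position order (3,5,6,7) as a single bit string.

0100

s1: b1⊕b3⊕b5⊕b7 = 1⊕0⊕0⊕0 = 1
s2: b2⊕b3⊕b6⊕b7 = 0⊕0⊕0⊕0 = 0
s4: b4⊕b5⊕b6⊕b7 = 1⊕0⊕0⊕0 = 1
Syndrome (s4...s1) = 101 → position 5.
Flip bit 5: corrected codeword = 1001100
Data bits at positions 3,5,6,7: 0100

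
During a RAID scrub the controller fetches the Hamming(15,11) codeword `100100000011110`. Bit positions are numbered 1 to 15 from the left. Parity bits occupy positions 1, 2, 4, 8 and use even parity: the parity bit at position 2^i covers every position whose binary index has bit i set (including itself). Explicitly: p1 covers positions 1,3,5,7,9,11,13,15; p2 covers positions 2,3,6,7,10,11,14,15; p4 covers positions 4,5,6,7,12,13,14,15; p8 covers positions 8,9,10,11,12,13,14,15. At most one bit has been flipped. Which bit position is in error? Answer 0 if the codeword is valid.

1

s1: b1⊕b3⊕b5⊕b7⊕b9⊕b11⊕b13⊕b15 = 1⊕0⊕0⊕0⊕0⊕1⊕1⊕0 = 1
s2: b2⊕b3⊕b6⊕b7⊕b10⊕b11⊕b14⊕b15 = 0⊕0⊕0⊕0⊕0⊕1⊕1⊕0 = 0
s4: b4⊕b5⊕b6⊕b7⊕b12⊕b13⊕b14⊕b15 = 1⊕0⊕0⊕0⊕1⊕1⊕1⊕0 = 0
s8: b8⊕b9⊕b10⊕b11⊕b12⊕b13⊕b14⊕b15 = 0⊕0⊕0⊕1⊕1⊕1⊕1⊕0 = 0
Syndrome (s8...s1) = 0001 → position 1.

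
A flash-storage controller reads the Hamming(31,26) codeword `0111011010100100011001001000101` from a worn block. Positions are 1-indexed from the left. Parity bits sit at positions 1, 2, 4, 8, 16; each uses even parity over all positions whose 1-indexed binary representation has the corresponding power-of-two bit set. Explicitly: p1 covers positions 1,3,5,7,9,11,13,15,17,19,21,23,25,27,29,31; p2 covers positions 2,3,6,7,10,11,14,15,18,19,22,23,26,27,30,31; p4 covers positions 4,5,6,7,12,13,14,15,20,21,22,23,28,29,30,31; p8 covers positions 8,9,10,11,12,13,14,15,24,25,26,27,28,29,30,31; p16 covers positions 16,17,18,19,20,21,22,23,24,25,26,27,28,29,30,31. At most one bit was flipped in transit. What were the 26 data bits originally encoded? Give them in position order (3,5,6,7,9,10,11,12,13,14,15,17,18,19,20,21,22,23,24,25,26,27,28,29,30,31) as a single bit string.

s1: b1⊕b3⊕b5⊕b7⊕b9⊕b11⊕b13⊕b15⊕b17⊕b19⊕b21⊕b23⊕b25⊕b27⊕b29⊕b31 = 0⊕1⊕0⊕1⊕1⊕1⊕0⊕0⊕0⊕1⊕0⊕0⊕1⊕0⊕1⊕1 = 0
s2: b2⊕b3⊕b6⊕b7⊕b10⊕b11⊕b14⊕b15⊕b18⊕b19⊕b22⊕b23⊕b26⊕b27⊕b30⊕b31 = 1⊕1⊕1⊕1⊕0⊕1⊕1⊕0⊕1⊕1⊕1⊕0⊕0⊕0⊕0⊕1 = 0
s4: b4⊕b5⊕b6⊕b7⊕b12⊕b13⊕b14⊕b15⊕b20⊕b21⊕b22⊕b23⊕b28⊕b29⊕b30⊕b31 = 1⊕0⊕1⊕1⊕0⊕0⊕1⊕0⊕0⊕0⊕1⊕0⊕0⊕1⊕0⊕1 = 1
s8: b8⊕b9⊕b10⊕b11⊕b12⊕b13⊕b14⊕b15⊕b24⊕b25⊕b26⊕b27⊕b28⊕b29⊕b30⊕b31 = 0⊕1⊕0⊕1⊕0⊕0⊕1⊕0⊕0⊕1⊕0⊕0⊕0⊕1⊕0⊕1 = 0
s16: b16⊕b17⊕b18⊕b19⊕b20⊕b21⊕b22⊕b23⊕b24⊕b25⊕b26⊕b27⊕b28⊕b29⊕b30⊕b31 = 0⊕0⊕1⊕1⊕0⊕0⊕1⊕0⊕0⊕1⊕0⊕0⊕0⊕1⊕0⊕1 = 0
Syndrome (s16...s1) = 00100 → position 4.
Flip bit 4: corrected codeword = 0110011010100100011001001000101
Data bits at positions 3,5,6,7,9,10,11,12,13,14,15,17,18,19,20,21,22,23,24,25,26,27,28,29,30,31: 10111010010011001001000101

10111010010011001001000101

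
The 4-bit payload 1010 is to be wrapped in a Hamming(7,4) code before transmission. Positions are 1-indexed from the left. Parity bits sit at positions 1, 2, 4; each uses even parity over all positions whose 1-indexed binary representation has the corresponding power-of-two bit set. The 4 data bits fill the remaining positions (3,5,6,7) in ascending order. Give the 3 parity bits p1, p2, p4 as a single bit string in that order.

Place data bits at non-power-of-two positions: b3=1, b5=0, b6=1, b7=0.
p1 = XOR of data positions {3,5,7} = 1⊕0⊕0 = 1
p2 = XOR of data positions {3,6,7} = 1⊕1⊕0 = 0
p4 = XOR of data positions {5,6,7} = 0⊕1⊕0 = 1
Parity bits p1,p2,p4 = 101

101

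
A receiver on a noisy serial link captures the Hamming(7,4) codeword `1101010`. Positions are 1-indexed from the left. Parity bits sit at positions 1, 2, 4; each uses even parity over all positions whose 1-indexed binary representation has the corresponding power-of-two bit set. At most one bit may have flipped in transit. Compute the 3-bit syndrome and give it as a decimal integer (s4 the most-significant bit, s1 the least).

s1: b1⊕b3⊕b5⊕b7 = 1⊕0⊕0⊕0 = 1
s2: b2⊕b3⊕b6⊕b7 = 1⊕0⊕1⊕0 = 0
s4: b4⊕b5⊕b6⊕b7 = 1⊕0⊕1⊕0 = 0
Syndrome (s4...s1) = 001 → position 1.

1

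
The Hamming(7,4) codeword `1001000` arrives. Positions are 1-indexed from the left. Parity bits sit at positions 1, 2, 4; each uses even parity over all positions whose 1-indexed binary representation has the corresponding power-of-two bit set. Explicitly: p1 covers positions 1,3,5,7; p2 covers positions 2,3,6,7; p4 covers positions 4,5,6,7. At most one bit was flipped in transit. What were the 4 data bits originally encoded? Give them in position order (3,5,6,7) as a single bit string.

0100

s1: b1⊕b3⊕b5⊕b7 = 1⊕0⊕0⊕0 = 1
s2: b2⊕b3⊕b6⊕b7 = 0⊕0⊕0⊕0 = 0
s4: b4⊕b5⊕b6⊕b7 = 1⊕0⊕0⊕0 = 1
Syndrome (s4...s1) = 101 → position 5.
Flip bit 5: corrected codeword = 1001100
Data bits at positions 3,5,6,7: 0100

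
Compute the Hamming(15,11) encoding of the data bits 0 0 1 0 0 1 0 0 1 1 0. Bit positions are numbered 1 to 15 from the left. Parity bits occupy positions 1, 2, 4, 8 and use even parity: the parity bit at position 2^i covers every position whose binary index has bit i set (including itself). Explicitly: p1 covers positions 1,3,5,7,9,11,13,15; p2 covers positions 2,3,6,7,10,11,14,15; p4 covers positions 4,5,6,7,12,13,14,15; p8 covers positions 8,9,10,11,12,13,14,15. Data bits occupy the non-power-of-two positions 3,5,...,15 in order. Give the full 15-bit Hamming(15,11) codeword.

110101010100110

Place data bits at non-power-of-two positions: b3=0, b5=0, b6=1, b7=0, b9=0, b10=1, b11=0, b12=0, b13=1, b14=1, b15=0.
p1 = XOR of data positions {3,5,7,9,11,13,15} = 0⊕0⊕0⊕0⊕0⊕1⊕0 = 1
p2 = XOR of data positions {3,6,7,10,11,14,15} = 0⊕1⊕0⊕1⊕0⊕1⊕0 = 1
p4 = XOR of data positions {5,6,7,12,13,14,15} = 0⊕1⊕0⊕0⊕1⊕1⊕0 = 1
p8 = XOR of data positions {9,10,11,12,13,14,15} = 0⊕1⊕0⊕0⊕1⊕1⊕0 = 1
Codeword b1..b15 = 110101010100110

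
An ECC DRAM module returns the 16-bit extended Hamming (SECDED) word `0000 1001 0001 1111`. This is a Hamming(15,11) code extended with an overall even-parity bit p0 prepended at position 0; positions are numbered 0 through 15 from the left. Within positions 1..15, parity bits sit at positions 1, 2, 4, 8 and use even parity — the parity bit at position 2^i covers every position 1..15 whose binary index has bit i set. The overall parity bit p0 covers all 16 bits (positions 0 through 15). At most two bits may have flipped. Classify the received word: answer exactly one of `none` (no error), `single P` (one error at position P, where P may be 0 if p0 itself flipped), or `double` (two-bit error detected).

single 8

s1: b1⊕b3⊕b5⊕b7⊕b9⊕b11⊕b13⊕b15 = 0⊕0⊕0⊕1⊕0⊕1⊕1⊕1 = 0
s2: b2⊕b3⊕b6⊕b7⊕b10⊕b11⊕b14⊕b15 = 0⊕0⊕0⊕1⊕0⊕1⊕1⊕1 = 0
s4: b4⊕b5⊕b6⊕b7⊕b12⊕b13⊕b14⊕b15 = 1⊕0⊕0⊕1⊕1⊕1⊕1⊕1 = 0
s8: b8⊕b9⊕b10⊕b11⊕b12⊕b13⊕b14⊕b15 = 0⊕0⊕0⊕1⊕1⊕1⊕1⊕1 = 1
Syndrome (s8...s1) = 1000 → position 8.
Overall parity (XOR of all 16 bits, including p0): 0⊕0⊕0⊕0⊕1⊕0⊕0⊕1⊕0⊕0⊕0⊕1⊕1⊕1⊕1⊕1 = 1
Overall=1, syndrome position=8 → single-bit error at position 8.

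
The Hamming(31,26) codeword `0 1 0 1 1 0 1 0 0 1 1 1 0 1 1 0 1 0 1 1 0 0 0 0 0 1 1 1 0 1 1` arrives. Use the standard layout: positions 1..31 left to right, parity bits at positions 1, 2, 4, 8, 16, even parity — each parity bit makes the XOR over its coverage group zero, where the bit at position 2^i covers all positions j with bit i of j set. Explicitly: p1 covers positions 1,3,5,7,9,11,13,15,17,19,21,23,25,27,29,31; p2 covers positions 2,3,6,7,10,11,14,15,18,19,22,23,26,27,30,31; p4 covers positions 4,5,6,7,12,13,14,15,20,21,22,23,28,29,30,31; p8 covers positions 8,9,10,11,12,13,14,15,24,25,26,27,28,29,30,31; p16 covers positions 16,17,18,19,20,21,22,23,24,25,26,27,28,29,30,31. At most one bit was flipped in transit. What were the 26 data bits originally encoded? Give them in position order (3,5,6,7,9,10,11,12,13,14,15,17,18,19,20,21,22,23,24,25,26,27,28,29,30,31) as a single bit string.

01010111011101100000111011

s1: b1⊕b3⊕b5⊕b7⊕b9⊕b11⊕b13⊕b15⊕b17⊕b19⊕b21⊕b23⊕b25⊕b27⊕b29⊕b31 = 0⊕0⊕1⊕1⊕0⊕1⊕0⊕1⊕1⊕1⊕0⊕0⊕0⊕1⊕0⊕1 = 0
s2: b2⊕b3⊕b6⊕b7⊕b10⊕b11⊕b14⊕b15⊕b18⊕b19⊕b22⊕b23⊕b26⊕b27⊕b30⊕b31 = 1⊕0⊕0⊕1⊕1⊕1⊕1⊕1⊕0⊕1⊕0⊕0⊕1⊕1⊕1⊕1 = 1
s4: b4⊕b5⊕b6⊕b7⊕b12⊕b13⊕b14⊕b15⊕b20⊕b21⊕b22⊕b23⊕b28⊕b29⊕b30⊕b31 = 1⊕1⊕0⊕1⊕1⊕0⊕1⊕1⊕1⊕0⊕0⊕0⊕1⊕0⊕1⊕1 = 0
s8: b8⊕b9⊕b10⊕b11⊕b12⊕b13⊕b14⊕b15⊕b24⊕b25⊕b26⊕b27⊕b28⊕b29⊕b30⊕b31 = 0⊕0⊕1⊕1⊕1⊕0⊕1⊕1⊕0⊕0⊕1⊕1⊕1⊕0⊕1⊕1 = 0
s16: b16⊕b17⊕b18⊕b19⊕b20⊕b21⊕b22⊕b23⊕b24⊕b25⊕b26⊕b27⊕b28⊕b29⊕b30⊕b31 = 0⊕1⊕0⊕1⊕1⊕0⊕0⊕0⊕0⊕0⊕1⊕1⊕1⊕0⊕1⊕1 = 0
Syndrome (s16...s1) = 00010 → position 2.
Flip bit 2: corrected codeword = 0001101001110110101100000111011
Data bits at positions 3,5,6,7,9,10,11,12,13,14,15,17,18,19,20,21,22,23,24,25,26,27,28,29,30,31: 01010111011101100000111011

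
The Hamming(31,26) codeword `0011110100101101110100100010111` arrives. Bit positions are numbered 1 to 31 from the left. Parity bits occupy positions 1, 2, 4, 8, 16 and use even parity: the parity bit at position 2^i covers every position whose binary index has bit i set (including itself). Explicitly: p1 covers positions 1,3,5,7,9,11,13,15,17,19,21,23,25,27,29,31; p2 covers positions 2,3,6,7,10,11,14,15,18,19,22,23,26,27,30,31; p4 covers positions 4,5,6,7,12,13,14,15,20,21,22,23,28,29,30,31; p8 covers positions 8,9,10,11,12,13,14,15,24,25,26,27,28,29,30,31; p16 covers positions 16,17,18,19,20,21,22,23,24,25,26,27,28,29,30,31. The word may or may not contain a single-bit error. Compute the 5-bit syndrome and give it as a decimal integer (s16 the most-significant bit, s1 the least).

19

s1: b1⊕b3⊕b5⊕b7⊕b9⊕b11⊕b13⊕b15⊕b17⊕b19⊕b21⊕b23⊕b25⊕b27⊕b29⊕b31 = 0⊕1⊕1⊕0⊕0⊕1⊕1⊕0⊕1⊕0⊕0⊕1⊕0⊕1⊕1⊕1 = 1
s2: b2⊕b3⊕b6⊕b7⊕b10⊕b11⊕b14⊕b15⊕b18⊕b19⊕b22⊕b23⊕b26⊕b27⊕b30⊕b31 = 0⊕1⊕1⊕0⊕0⊕1⊕1⊕0⊕1⊕0⊕0⊕1⊕0⊕1⊕1⊕1 = 1
s4: b4⊕b5⊕b6⊕b7⊕b12⊕b13⊕b14⊕b15⊕b20⊕b21⊕b22⊕b23⊕b28⊕b29⊕b30⊕b31 = 1⊕1⊕1⊕0⊕0⊕1⊕1⊕0⊕1⊕0⊕0⊕1⊕0⊕1⊕1⊕1 = 0
s8: b8⊕b9⊕b10⊕b11⊕b12⊕b13⊕b14⊕b15⊕b24⊕b25⊕b26⊕b27⊕b28⊕b29⊕b30⊕b31 = 1⊕0⊕0⊕1⊕0⊕1⊕1⊕0⊕0⊕0⊕0⊕1⊕0⊕1⊕1⊕1 = 0
s16: b16⊕b17⊕b18⊕b19⊕b20⊕b21⊕b22⊕b23⊕b24⊕b25⊕b26⊕b27⊕b28⊕b29⊕b30⊕b31 = 1⊕1⊕1⊕0⊕1⊕0⊕0⊕1⊕0⊕0⊕0⊕1⊕0⊕1⊕1⊕1 = 1
Syndrome (s16...s1) = 10011 → position 19.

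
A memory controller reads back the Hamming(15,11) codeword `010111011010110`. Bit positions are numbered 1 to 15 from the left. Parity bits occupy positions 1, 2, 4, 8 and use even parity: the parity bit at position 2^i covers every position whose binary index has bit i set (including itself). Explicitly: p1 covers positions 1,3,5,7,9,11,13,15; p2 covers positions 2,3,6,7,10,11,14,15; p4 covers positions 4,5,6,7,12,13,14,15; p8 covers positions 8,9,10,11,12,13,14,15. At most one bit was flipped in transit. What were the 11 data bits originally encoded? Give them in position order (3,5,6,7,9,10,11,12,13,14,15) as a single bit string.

01101011110

s1: b1⊕b3⊕b5⊕b7⊕b9⊕b11⊕b13⊕b15 = 0⊕0⊕1⊕0⊕1⊕1⊕1⊕0 = 0
s2: b2⊕b3⊕b6⊕b7⊕b10⊕b11⊕b14⊕b15 = 1⊕0⊕1⊕0⊕0⊕1⊕1⊕0 = 0
s4: b4⊕b5⊕b6⊕b7⊕b12⊕b13⊕b14⊕b15 = 1⊕1⊕1⊕0⊕0⊕1⊕1⊕0 = 1
s8: b8⊕b9⊕b10⊕b11⊕b12⊕b13⊕b14⊕b15 = 1⊕1⊕0⊕1⊕0⊕1⊕1⊕0 = 1
Syndrome (s8...s1) = 1100 → position 12.
Flip bit 12: corrected codeword = 010111011011110
Data bits at positions 3,5,6,7,9,10,11,12,13,14,15: 01101011110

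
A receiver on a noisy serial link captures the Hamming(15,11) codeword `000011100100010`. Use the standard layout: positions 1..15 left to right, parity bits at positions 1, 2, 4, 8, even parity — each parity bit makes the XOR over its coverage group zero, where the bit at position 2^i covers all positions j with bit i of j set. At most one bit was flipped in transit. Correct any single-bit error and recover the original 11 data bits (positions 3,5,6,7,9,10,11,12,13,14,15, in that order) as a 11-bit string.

01110100010

s1: b1⊕b3⊕b5⊕b7⊕b9⊕b11⊕b13⊕b15 = 0⊕0⊕1⊕1⊕0⊕0⊕0⊕0 = 0
s2: b2⊕b3⊕b6⊕b7⊕b10⊕b11⊕b14⊕b15 = 0⊕0⊕1⊕1⊕1⊕0⊕1⊕0 = 0
s4: b4⊕b5⊕b6⊕b7⊕b12⊕b13⊕b14⊕b15 = 0⊕1⊕1⊕1⊕0⊕0⊕1⊕0 = 0
s8: b8⊕b9⊕b10⊕b11⊕b12⊕b13⊕b14⊕b15 = 0⊕0⊕1⊕0⊕0⊕0⊕1⊕0 = 0
Syndrome (s8...s1) = 0000 → position 0 (no error).
No correction needed.
Data bits at positions 3,5,6,7,9,10,11,12,13,14,15: 01110100010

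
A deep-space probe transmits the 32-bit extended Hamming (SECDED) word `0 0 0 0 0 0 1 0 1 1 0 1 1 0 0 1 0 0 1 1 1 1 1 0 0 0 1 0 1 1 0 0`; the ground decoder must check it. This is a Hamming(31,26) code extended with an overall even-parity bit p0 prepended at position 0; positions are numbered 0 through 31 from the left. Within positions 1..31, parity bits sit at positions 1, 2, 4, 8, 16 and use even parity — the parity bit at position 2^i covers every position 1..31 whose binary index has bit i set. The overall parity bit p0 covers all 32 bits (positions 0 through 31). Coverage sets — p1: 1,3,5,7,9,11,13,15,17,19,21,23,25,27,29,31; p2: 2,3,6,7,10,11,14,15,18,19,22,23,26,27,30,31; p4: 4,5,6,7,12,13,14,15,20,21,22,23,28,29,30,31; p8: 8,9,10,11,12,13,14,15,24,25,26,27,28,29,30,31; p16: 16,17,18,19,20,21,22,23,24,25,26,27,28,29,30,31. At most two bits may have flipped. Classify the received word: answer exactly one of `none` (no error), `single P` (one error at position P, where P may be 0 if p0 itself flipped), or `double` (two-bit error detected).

s1: b1⊕b3⊕b5⊕b7⊕b9⊕b11⊕b13⊕b15⊕b17⊕b19⊕b21⊕b23⊕b25⊕b27⊕b29⊕b31 = 0⊕0⊕0⊕0⊕1⊕1⊕0⊕1⊕0⊕1⊕1⊕0⊕0⊕0⊕1⊕0 = 0
s2: b2⊕b3⊕b6⊕b7⊕b10⊕b11⊕b14⊕b15⊕b18⊕b19⊕b22⊕b23⊕b26⊕b27⊕b30⊕b31 = 0⊕0⊕1⊕0⊕0⊕1⊕0⊕1⊕1⊕1⊕1⊕0⊕1⊕0⊕0⊕0 = 1
s4: b4⊕b5⊕b6⊕b7⊕b12⊕b13⊕b14⊕b15⊕b20⊕b21⊕b22⊕b23⊕b28⊕b29⊕b30⊕b31 = 0⊕0⊕1⊕0⊕1⊕0⊕0⊕1⊕1⊕1⊕1⊕0⊕1⊕1⊕0⊕0 = 0
s8: b8⊕b9⊕b10⊕b11⊕b12⊕b13⊕b14⊕b15⊕b24⊕b25⊕b26⊕b27⊕b28⊕b29⊕b30⊕b31 = 1⊕1⊕0⊕1⊕1⊕0⊕0⊕1⊕0⊕0⊕1⊕0⊕1⊕1⊕0⊕0 = 0
s16: b16⊕b17⊕b18⊕b19⊕b20⊕b21⊕b22⊕b23⊕b24⊕b25⊕b26⊕b27⊕b28⊕b29⊕b30⊕b31 = 0⊕0⊕1⊕1⊕1⊕1⊕1⊕0⊕0⊕0⊕1⊕0⊕1⊕1⊕0⊕0 = 0
Syndrome (s16...s1) = 00010 → position 2.
Overall parity (XOR of all 32 bits, including p0): 0⊕0⊕0⊕0⊕0⊕0⊕1⊕0⊕1⊕1⊕0⊕1⊕1⊕0⊕0⊕1⊕0⊕0⊕1⊕1⊕1⊕1⊕1⊕0⊕0⊕0⊕1⊕0⊕1⊕1⊕0⊕0 = 0
Overall=0, syndrome position=2 → double-bit error detected (uncorrectable).

double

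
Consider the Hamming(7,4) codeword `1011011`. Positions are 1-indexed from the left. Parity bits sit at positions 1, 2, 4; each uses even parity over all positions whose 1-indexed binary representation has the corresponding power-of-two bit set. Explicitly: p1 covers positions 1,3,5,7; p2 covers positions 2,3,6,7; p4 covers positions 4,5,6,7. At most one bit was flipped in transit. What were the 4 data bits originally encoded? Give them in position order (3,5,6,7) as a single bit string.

s1: b1⊕b3⊕b5⊕b7 = 1⊕1⊕0⊕1 = 1
s2: b2⊕b3⊕b6⊕b7 = 0⊕1⊕1⊕1 = 1
s4: b4⊕b5⊕b6⊕b7 = 1⊕0⊕1⊕1 = 1
Syndrome (s4...s1) = 111 → position 7.
Flip bit 7: corrected codeword = 1011010
Data bits at positions 3,5,6,7: 1010

1010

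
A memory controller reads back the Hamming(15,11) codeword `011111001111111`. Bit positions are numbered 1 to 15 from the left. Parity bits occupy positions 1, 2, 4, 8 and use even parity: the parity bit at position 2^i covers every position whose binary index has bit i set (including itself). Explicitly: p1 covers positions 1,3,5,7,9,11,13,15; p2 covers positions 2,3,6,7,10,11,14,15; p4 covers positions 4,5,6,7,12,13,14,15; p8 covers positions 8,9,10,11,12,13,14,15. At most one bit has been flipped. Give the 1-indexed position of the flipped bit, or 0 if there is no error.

14

s1: b1⊕b3⊕b5⊕b7⊕b9⊕b11⊕b13⊕b15 = 0⊕1⊕1⊕0⊕1⊕1⊕1⊕1 = 0
s2: b2⊕b3⊕b6⊕b7⊕b10⊕b11⊕b14⊕b15 = 1⊕1⊕1⊕0⊕1⊕1⊕1⊕1 = 1
s4: b4⊕b5⊕b6⊕b7⊕b12⊕b13⊕b14⊕b15 = 1⊕1⊕1⊕0⊕1⊕1⊕1⊕1 = 1
s8: b8⊕b9⊕b10⊕b11⊕b12⊕b13⊕b14⊕b15 = 0⊕1⊕1⊕1⊕1⊕1⊕1⊕1 = 1
Syndrome (s8...s1) = 1110 → position 14.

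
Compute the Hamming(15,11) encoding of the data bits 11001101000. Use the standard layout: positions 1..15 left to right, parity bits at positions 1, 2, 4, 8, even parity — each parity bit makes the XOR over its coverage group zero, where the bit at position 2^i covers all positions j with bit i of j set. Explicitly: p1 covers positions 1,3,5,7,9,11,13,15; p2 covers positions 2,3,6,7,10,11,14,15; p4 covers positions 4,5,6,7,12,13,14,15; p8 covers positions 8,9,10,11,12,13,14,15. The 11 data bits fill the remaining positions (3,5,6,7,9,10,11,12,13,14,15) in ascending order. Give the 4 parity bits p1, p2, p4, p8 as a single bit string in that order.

1001

Place data bits at non-power-of-two positions: b3=1, b5=1, b6=0, b7=0, b9=1, b10=1, b11=0, b12=1, b13=0, b14=0, b15=0.
p1 = XOR of data positions {3,5,7,9,11,13,15} = 1⊕1⊕0⊕1⊕0⊕0⊕0 = 1
p2 = XOR of data positions {3,6,7,10,11,14,15} = 1⊕0⊕0⊕1⊕0⊕0⊕0 = 0
p4 = XOR of data positions {5,6,7,12,13,14,15} = 1⊕0⊕0⊕1⊕0⊕0⊕0 = 0
p8 = XOR of data positions {9,10,11,12,13,14,15} = 1⊕1⊕0⊕1⊕0⊕0⊕0 = 1
Parity bits p1,p2,p4,p8 = 1001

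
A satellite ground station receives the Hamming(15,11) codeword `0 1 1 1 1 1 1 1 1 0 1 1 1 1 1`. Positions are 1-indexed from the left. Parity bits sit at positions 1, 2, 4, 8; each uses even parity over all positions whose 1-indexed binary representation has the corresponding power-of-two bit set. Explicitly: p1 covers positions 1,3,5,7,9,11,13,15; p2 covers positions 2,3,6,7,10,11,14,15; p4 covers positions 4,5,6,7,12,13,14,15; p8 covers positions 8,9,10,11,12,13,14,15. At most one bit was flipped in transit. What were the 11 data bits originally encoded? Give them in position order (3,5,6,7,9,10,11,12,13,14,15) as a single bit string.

s1: b1⊕b3⊕b5⊕b7⊕b9⊕b11⊕b13⊕b15 = 0⊕1⊕1⊕1⊕1⊕1⊕1⊕1 = 1
s2: b2⊕b3⊕b6⊕b7⊕b10⊕b11⊕b14⊕b15 = 1⊕1⊕1⊕1⊕0⊕1⊕1⊕1 = 1
s4: b4⊕b5⊕b6⊕b7⊕b12⊕b13⊕b14⊕b15 = 1⊕1⊕1⊕1⊕1⊕1⊕1⊕1 = 0
s8: b8⊕b9⊕b10⊕b11⊕b12⊕b13⊕b14⊕b15 = 1⊕1⊕0⊕1⊕1⊕1⊕1⊕1 = 1
Syndrome (s8...s1) = 1011 → position 11.
Flip bit 11: corrected codeword = 011111111001111
Data bits at positions 3,5,6,7,9,10,11,12,13,14,15: 11111001111

11111001111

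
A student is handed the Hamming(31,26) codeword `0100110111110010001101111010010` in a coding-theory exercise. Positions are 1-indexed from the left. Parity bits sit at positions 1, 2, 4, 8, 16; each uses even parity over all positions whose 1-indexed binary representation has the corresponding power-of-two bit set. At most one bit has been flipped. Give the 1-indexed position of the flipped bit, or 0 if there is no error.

0

s1: b1⊕b3⊕b5⊕b7⊕b9⊕b11⊕b13⊕b15⊕b17⊕b19⊕b21⊕b23⊕b25⊕b27⊕b29⊕b31 = 0⊕0⊕1⊕0⊕1⊕1⊕0⊕1⊕0⊕1⊕0⊕1⊕1⊕1⊕0⊕0 = 0
s2: b2⊕b3⊕b6⊕b7⊕b10⊕b11⊕b14⊕b15⊕b18⊕b19⊕b22⊕b23⊕b26⊕b27⊕b30⊕b31 = 1⊕0⊕1⊕0⊕1⊕1⊕0⊕1⊕0⊕1⊕1⊕1⊕0⊕1⊕1⊕0 = 0
s4: b4⊕b5⊕b6⊕b7⊕b12⊕b13⊕b14⊕b15⊕b20⊕b21⊕b22⊕b23⊕b28⊕b29⊕b30⊕b31 = 0⊕1⊕1⊕0⊕1⊕0⊕0⊕1⊕1⊕0⊕1⊕1⊕0⊕0⊕1⊕0 = 0
s8: b8⊕b9⊕b10⊕b11⊕b12⊕b13⊕b14⊕b15⊕b24⊕b25⊕b26⊕b27⊕b28⊕b29⊕b30⊕b31 = 1⊕1⊕1⊕1⊕1⊕0⊕0⊕1⊕1⊕1⊕0⊕1⊕0⊕0⊕1⊕0 = 0
s16: b16⊕b17⊕b18⊕b19⊕b20⊕b21⊕b22⊕b23⊕b24⊕b25⊕b26⊕b27⊕b28⊕b29⊕b30⊕b31 = 0⊕0⊕0⊕1⊕1⊕0⊕1⊕1⊕1⊕1⊕0⊕1⊕0⊕0⊕1⊕0 = 0
Syndrome (s16...s1) = 00000 → position 0 (no error).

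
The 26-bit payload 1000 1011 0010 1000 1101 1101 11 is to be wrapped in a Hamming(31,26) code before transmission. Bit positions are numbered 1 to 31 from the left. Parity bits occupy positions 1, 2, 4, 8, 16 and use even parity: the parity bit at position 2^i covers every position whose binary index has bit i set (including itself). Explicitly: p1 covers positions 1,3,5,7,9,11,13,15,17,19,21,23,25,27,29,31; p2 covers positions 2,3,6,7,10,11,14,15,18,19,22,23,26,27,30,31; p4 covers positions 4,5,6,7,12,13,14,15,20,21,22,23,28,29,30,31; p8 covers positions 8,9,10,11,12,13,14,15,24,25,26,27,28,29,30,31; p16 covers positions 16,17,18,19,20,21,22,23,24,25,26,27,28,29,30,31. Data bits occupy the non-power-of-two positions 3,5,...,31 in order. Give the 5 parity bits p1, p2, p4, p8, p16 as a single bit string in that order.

Place data bits at non-power-of-two positions: b3=1, b5=0, b6=0, b7=0, b9=1, b10=0, b11=1, b12=1, b13=0, b14=0, b15=1, b17=0, b18=1, b19=0, b20=0, b21=0, b22=1, b23=1, b24=0, b25=1, b26=1, b27=1, b28=0, b29=1, b30=1, b31=1.
p1 = XOR of data positions {3,5,7,9,11,13,15,17,19,21,23,25,27,29,31} = 1⊕0⊕0⊕1⊕1⊕0⊕1⊕0⊕0⊕0⊕1⊕1⊕1⊕1⊕1 = 1
p2 = XOR of data positions {3,6,7,10,11,14,15,18,19,22,23,26,27,30,31} = 1⊕0⊕0⊕0⊕1⊕0⊕1⊕1⊕0⊕1⊕1⊕1⊕1⊕1⊕1 = 0
p4 = XOR of data positions {5,6,7,12,13,14,15,20,21,22,23,28,29,30,31} = 0⊕0⊕0⊕1⊕0⊕0⊕1⊕0⊕0⊕1⊕1⊕0⊕1⊕1⊕1 = 1
p8 = XOR of data positions {9,10,11,12,13,14,15,24,25,26,27,28,29,30,31} = 1⊕0⊕1⊕1⊕0⊕0⊕1⊕0⊕1⊕1⊕1⊕0⊕1⊕1⊕1 = 0
p16 = XOR of data positions {17,18,19,20,21,22,23,24,25,26,27,28,29,30,31} = 0⊕1⊕0⊕0⊕0⊕1⊕1⊕0⊕1⊕1⊕1⊕0⊕1⊕1⊕1 = 1
Parity bits p1,p2,p4,p8,p16 = 10101

10101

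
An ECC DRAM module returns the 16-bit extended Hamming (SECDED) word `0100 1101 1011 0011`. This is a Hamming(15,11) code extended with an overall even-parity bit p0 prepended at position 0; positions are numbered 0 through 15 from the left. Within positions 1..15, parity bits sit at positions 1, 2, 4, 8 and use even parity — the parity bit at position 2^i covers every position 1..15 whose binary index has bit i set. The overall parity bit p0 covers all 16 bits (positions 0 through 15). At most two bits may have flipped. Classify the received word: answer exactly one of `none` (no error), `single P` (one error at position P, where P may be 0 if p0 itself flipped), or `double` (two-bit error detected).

single 15

s1: b1⊕b3⊕b5⊕b7⊕b9⊕b11⊕b13⊕b15 = 1⊕0⊕1⊕1⊕0⊕1⊕0⊕1 = 1
s2: b2⊕b3⊕b6⊕b7⊕b10⊕b11⊕b14⊕b15 = 0⊕0⊕0⊕1⊕1⊕1⊕1⊕1 = 1
s4: b4⊕b5⊕b6⊕b7⊕b12⊕b13⊕b14⊕b15 = 1⊕1⊕0⊕1⊕0⊕0⊕1⊕1 = 1
s8: b8⊕b9⊕b10⊕b11⊕b12⊕b13⊕b14⊕b15 = 1⊕0⊕1⊕1⊕0⊕0⊕1⊕1 = 1
Syndrome (s8...s1) = 1111 → position 15.
Overall parity (XOR of all 16 bits, including p0): 0⊕1⊕0⊕0⊕1⊕1⊕0⊕1⊕1⊕0⊕1⊕1⊕0⊕0⊕1⊕1 = 1
Overall=1, syndrome position=15 → single-bit error at position 15.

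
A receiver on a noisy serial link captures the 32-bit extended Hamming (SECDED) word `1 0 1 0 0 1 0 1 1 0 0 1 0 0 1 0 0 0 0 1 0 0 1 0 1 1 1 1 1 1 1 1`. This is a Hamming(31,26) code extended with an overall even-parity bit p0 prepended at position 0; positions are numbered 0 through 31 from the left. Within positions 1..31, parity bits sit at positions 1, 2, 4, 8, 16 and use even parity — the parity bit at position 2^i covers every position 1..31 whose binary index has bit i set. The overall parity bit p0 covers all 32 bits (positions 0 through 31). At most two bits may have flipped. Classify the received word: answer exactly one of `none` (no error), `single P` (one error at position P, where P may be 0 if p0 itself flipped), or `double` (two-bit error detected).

single 8

s1: b1⊕b3⊕b5⊕b7⊕b9⊕b11⊕b13⊕b15⊕b17⊕b19⊕b21⊕b23⊕b25⊕b27⊕b29⊕b31 = 0⊕0⊕1⊕1⊕0⊕1⊕0⊕0⊕0⊕1⊕0⊕0⊕1⊕1⊕1⊕1 = 0
s2: b2⊕b3⊕b6⊕b7⊕b10⊕b11⊕b14⊕b15⊕b18⊕b19⊕b22⊕b23⊕b26⊕b27⊕b30⊕b31 = 1⊕0⊕0⊕1⊕0⊕1⊕1⊕0⊕0⊕1⊕1⊕0⊕1⊕1⊕1⊕1 = 0
s4: b4⊕b5⊕b6⊕b7⊕b12⊕b13⊕b14⊕b15⊕b20⊕b21⊕b22⊕b23⊕b28⊕b29⊕b30⊕b31 = 0⊕1⊕0⊕1⊕0⊕0⊕1⊕0⊕0⊕0⊕1⊕0⊕1⊕1⊕1⊕1 = 0
s8: b8⊕b9⊕b10⊕b11⊕b12⊕b13⊕b14⊕b15⊕b24⊕b25⊕b26⊕b27⊕b28⊕b29⊕b30⊕b31 = 1⊕0⊕0⊕1⊕0⊕0⊕1⊕0⊕1⊕1⊕1⊕1⊕1⊕1⊕1⊕1 = 1
s16: b16⊕b17⊕b18⊕b19⊕b20⊕b21⊕b22⊕b23⊕b24⊕b25⊕b26⊕b27⊕b28⊕b29⊕b30⊕b31 = 0⊕0⊕0⊕1⊕0⊕0⊕1⊕0⊕1⊕1⊕1⊕1⊕1⊕1⊕1⊕1 = 0
Syndrome (s16...s1) = 01000 → position 8.
Overall parity (XOR of all 32 bits, including p0): 1⊕0⊕1⊕0⊕0⊕1⊕0⊕1⊕1⊕0⊕0⊕1⊕0⊕0⊕1⊕0⊕0⊕0⊕0⊕1⊕0⊕0⊕1⊕0⊕1⊕1⊕1⊕1⊕1⊕1⊕1⊕1 = 1
Overall=1, syndrome position=8 → single-bit error at position 8.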